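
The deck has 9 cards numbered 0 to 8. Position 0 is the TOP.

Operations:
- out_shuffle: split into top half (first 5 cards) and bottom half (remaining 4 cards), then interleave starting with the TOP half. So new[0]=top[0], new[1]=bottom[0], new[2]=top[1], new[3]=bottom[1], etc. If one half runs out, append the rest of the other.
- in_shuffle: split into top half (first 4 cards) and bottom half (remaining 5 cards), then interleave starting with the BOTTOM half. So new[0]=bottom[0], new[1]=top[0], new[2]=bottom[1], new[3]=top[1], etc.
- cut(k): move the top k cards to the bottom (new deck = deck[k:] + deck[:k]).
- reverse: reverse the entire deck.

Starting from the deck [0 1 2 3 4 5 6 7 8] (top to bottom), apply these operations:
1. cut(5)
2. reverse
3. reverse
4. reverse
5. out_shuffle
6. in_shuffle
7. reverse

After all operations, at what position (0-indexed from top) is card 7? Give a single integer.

Answer: 1

Derivation:
After op 1 (cut(5)): [5 6 7 8 0 1 2 3 4]
After op 2 (reverse): [4 3 2 1 0 8 7 6 5]
After op 3 (reverse): [5 6 7 8 0 1 2 3 4]
After op 4 (reverse): [4 3 2 1 0 8 7 6 5]
After op 5 (out_shuffle): [4 8 3 7 2 6 1 5 0]
After op 6 (in_shuffle): [2 4 6 8 1 3 5 7 0]
After op 7 (reverse): [0 7 5 3 1 8 6 4 2]
Card 7 is at position 1.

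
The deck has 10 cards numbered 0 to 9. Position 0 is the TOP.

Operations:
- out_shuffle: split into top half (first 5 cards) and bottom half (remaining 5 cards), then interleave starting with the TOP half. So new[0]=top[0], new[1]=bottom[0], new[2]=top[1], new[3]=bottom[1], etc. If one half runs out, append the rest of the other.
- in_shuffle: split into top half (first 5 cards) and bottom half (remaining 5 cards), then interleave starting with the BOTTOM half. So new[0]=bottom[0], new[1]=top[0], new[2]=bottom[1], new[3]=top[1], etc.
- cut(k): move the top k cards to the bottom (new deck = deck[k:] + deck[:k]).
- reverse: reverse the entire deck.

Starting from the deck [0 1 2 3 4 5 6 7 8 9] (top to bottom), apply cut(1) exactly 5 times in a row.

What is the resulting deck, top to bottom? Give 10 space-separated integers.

After op 1 (cut(1)): [1 2 3 4 5 6 7 8 9 0]
After op 2 (cut(1)): [2 3 4 5 6 7 8 9 0 1]
After op 3 (cut(1)): [3 4 5 6 7 8 9 0 1 2]
After op 4 (cut(1)): [4 5 6 7 8 9 0 1 2 3]
After op 5 (cut(1)): [5 6 7 8 9 0 1 2 3 4]

Answer: 5 6 7 8 9 0 1 2 3 4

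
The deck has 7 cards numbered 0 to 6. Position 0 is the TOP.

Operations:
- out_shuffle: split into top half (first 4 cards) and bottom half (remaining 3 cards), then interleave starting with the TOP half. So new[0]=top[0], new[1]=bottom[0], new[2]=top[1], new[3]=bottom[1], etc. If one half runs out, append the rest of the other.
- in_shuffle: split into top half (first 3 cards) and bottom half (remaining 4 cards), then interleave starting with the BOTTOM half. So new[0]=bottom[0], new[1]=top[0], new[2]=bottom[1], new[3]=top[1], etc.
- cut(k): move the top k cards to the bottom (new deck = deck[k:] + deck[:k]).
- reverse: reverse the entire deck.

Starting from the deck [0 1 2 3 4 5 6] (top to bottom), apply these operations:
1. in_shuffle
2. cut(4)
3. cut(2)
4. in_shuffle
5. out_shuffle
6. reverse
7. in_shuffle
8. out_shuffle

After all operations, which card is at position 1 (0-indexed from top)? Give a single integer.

Answer: 5

Derivation:
After op 1 (in_shuffle): [3 0 4 1 5 2 6]
After op 2 (cut(4)): [5 2 6 3 0 4 1]
After op 3 (cut(2)): [6 3 0 4 1 5 2]
After op 4 (in_shuffle): [4 6 1 3 5 0 2]
After op 5 (out_shuffle): [4 5 6 0 1 2 3]
After op 6 (reverse): [3 2 1 0 6 5 4]
After op 7 (in_shuffle): [0 3 6 2 5 1 4]
After op 8 (out_shuffle): [0 5 3 1 6 4 2]
Position 1: card 5.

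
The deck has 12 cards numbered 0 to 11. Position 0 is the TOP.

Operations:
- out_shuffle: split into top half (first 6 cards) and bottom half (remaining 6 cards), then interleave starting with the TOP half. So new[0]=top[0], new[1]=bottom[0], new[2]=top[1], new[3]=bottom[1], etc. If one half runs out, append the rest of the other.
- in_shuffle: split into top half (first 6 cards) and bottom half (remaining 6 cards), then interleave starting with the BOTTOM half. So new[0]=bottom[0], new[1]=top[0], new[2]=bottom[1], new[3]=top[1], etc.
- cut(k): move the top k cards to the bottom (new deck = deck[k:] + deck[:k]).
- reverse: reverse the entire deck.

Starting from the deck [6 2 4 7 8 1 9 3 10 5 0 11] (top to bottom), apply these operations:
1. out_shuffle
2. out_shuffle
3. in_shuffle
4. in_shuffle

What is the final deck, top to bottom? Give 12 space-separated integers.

After op 1 (out_shuffle): [6 9 2 3 4 10 7 5 8 0 1 11]
After op 2 (out_shuffle): [6 7 9 5 2 8 3 0 4 1 10 11]
After op 3 (in_shuffle): [3 6 0 7 4 9 1 5 10 2 11 8]
After op 4 (in_shuffle): [1 3 5 6 10 0 2 7 11 4 8 9]

Answer: 1 3 5 6 10 0 2 7 11 4 8 9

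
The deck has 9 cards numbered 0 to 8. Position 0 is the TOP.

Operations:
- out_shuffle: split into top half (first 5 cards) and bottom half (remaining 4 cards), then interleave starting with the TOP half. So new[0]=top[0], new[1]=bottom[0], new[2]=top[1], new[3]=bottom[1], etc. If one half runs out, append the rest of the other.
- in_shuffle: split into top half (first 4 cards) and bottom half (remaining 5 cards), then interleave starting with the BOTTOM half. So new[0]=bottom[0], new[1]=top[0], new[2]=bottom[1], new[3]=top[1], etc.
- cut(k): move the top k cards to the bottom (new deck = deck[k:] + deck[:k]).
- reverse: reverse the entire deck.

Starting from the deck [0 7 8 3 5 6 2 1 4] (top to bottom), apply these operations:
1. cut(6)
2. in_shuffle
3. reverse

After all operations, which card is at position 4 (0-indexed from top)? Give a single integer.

After op 1 (cut(6)): [2 1 4 0 7 8 3 5 6]
After op 2 (in_shuffle): [7 2 8 1 3 4 5 0 6]
After op 3 (reverse): [6 0 5 4 3 1 8 2 7]
Position 4: card 3.

Answer: 3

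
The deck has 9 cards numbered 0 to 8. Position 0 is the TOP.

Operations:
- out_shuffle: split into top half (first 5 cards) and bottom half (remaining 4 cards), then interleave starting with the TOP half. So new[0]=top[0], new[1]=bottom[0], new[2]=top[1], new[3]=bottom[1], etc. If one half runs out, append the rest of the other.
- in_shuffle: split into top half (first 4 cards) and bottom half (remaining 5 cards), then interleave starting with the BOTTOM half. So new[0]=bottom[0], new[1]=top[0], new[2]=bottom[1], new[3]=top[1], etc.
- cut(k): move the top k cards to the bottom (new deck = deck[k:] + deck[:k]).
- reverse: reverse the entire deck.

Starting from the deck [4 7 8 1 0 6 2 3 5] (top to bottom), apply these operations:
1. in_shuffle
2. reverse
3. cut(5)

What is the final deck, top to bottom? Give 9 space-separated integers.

After op 1 (in_shuffle): [0 4 6 7 2 8 3 1 5]
After op 2 (reverse): [5 1 3 8 2 7 6 4 0]
After op 3 (cut(5)): [7 6 4 0 5 1 3 8 2]

Answer: 7 6 4 0 5 1 3 8 2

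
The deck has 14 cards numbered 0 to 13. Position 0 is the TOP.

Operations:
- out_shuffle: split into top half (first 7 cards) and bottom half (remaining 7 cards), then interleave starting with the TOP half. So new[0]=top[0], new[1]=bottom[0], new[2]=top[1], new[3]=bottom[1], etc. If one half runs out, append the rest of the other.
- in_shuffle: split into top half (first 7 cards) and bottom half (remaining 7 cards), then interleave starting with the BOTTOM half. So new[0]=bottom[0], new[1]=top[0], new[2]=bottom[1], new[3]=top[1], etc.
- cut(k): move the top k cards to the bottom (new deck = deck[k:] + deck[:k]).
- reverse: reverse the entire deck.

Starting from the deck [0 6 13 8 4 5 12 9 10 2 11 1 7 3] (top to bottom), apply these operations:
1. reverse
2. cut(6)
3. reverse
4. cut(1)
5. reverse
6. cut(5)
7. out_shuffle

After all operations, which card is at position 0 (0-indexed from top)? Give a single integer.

Answer: 8

Derivation:
After op 1 (reverse): [3 7 1 11 2 10 9 12 5 4 8 13 6 0]
After op 2 (cut(6)): [9 12 5 4 8 13 6 0 3 7 1 11 2 10]
After op 3 (reverse): [10 2 11 1 7 3 0 6 13 8 4 5 12 9]
After op 4 (cut(1)): [2 11 1 7 3 0 6 13 8 4 5 12 9 10]
After op 5 (reverse): [10 9 12 5 4 8 13 6 0 3 7 1 11 2]
After op 6 (cut(5)): [8 13 6 0 3 7 1 11 2 10 9 12 5 4]
After op 7 (out_shuffle): [8 11 13 2 6 10 0 9 3 12 7 5 1 4]
Position 0: card 8.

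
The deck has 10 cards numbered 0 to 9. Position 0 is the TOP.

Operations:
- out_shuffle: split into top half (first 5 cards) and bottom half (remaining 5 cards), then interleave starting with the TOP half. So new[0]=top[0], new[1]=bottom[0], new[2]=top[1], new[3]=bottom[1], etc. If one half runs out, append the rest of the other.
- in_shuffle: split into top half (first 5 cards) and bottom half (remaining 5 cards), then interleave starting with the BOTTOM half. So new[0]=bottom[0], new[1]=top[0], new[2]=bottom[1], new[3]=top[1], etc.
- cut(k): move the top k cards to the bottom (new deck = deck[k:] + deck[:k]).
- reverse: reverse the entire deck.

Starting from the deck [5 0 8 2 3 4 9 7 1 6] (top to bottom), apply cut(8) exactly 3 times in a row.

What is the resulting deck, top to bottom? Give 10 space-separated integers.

Answer: 3 4 9 7 1 6 5 0 8 2

Derivation:
After op 1 (cut(8)): [1 6 5 0 8 2 3 4 9 7]
After op 2 (cut(8)): [9 7 1 6 5 0 8 2 3 4]
After op 3 (cut(8)): [3 4 9 7 1 6 5 0 8 2]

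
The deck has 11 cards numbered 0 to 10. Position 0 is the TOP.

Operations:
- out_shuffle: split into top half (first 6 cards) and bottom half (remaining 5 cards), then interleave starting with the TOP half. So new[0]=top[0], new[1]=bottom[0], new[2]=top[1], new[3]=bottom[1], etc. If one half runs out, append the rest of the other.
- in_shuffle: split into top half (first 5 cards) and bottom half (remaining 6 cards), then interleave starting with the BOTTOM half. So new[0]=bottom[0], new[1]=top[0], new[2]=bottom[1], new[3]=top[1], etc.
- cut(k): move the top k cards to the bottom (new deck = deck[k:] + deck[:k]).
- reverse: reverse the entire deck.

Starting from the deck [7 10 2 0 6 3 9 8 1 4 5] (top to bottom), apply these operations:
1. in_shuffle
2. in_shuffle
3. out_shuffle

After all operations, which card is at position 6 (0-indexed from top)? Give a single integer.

After op 1 (in_shuffle): [3 7 9 10 8 2 1 0 4 6 5]
After op 2 (in_shuffle): [2 3 1 7 0 9 4 10 6 8 5]
After op 3 (out_shuffle): [2 4 3 10 1 6 7 8 0 5 9]
Position 6: card 7.

Answer: 7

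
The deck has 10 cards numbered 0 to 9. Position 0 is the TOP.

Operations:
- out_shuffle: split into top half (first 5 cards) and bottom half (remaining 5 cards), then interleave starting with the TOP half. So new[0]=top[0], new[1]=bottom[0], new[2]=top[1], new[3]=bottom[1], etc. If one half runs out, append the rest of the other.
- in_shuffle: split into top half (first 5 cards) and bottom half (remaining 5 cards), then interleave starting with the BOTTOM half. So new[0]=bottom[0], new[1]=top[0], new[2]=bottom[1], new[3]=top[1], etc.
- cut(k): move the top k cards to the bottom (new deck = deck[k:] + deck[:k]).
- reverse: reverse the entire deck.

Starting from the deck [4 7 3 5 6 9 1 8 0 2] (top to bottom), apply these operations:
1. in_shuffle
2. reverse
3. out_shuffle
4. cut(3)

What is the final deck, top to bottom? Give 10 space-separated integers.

Answer: 7 5 1 0 4 3 9 6 8 2

Derivation:
After op 1 (in_shuffle): [9 4 1 7 8 3 0 5 2 6]
After op 2 (reverse): [6 2 5 0 3 8 7 1 4 9]
After op 3 (out_shuffle): [6 8 2 7 5 1 0 4 3 9]
After op 4 (cut(3)): [7 5 1 0 4 3 9 6 8 2]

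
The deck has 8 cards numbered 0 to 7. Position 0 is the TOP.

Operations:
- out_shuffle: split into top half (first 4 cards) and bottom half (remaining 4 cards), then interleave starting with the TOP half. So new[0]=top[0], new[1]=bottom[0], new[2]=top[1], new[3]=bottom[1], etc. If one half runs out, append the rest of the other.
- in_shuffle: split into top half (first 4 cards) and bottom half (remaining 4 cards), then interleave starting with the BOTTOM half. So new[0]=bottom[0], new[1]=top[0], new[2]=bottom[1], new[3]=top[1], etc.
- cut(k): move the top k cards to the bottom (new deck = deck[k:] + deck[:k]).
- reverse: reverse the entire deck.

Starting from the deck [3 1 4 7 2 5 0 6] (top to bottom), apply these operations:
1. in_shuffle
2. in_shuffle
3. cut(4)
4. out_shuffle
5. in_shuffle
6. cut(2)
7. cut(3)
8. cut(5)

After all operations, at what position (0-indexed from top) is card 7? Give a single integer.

Answer: 6

Derivation:
After op 1 (in_shuffle): [2 3 5 1 0 4 6 7]
After op 2 (in_shuffle): [0 2 4 3 6 5 7 1]
After op 3 (cut(4)): [6 5 7 1 0 2 4 3]
After op 4 (out_shuffle): [6 0 5 2 7 4 1 3]
After op 5 (in_shuffle): [7 6 4 0 1 5 3 2]
After op 6 (cut(2)): [4 0 1 5 3 2 7 6]
After op 7 (cut(3)): [5 3 2 7 6 4 0 1]
After op 8 (cut(5)): [4 0 1 5 3 2 7 6]
Card 7 is at position 6.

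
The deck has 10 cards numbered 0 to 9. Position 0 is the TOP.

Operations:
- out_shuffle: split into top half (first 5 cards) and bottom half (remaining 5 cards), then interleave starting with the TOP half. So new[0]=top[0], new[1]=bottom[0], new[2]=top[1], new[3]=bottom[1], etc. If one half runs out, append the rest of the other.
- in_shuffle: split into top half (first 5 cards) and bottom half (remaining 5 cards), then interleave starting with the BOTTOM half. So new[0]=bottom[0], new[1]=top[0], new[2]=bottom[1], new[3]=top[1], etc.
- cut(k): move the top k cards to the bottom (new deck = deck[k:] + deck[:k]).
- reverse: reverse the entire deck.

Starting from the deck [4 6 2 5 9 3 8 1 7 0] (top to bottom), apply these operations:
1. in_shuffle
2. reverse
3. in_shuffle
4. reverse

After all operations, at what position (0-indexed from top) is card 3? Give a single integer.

After op 1 (in_shuffle): [3 4 8 6 1 2 7 5 0 9]
After op 2 (reverse): [9 0 5 7 2 1 6 8 4 3]
After op 3 (in_shuffle): [1 9 6 0 8 5 4 7 3 2]
After op 4 (reverse): [2 3 7 4 5 8 0 6 9 1]
Card 3 is at position 1.

Answer: 1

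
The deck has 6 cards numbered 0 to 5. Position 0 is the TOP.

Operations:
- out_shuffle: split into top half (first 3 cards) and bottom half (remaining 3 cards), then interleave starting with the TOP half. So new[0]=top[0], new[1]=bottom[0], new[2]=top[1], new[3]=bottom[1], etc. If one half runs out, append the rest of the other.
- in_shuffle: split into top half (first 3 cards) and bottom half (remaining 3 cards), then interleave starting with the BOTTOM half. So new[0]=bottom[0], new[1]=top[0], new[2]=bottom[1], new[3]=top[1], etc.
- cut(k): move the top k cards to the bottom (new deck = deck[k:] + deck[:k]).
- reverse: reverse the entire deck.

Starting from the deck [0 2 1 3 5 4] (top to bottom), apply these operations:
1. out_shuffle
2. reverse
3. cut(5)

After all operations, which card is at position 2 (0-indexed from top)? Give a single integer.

After op 1 (out_shuffle): [0 3 2 5 1 4]
After op 2 (reverse): [4 1 5 2 3 0]
After op 3 (cut(5)): [0 4 1 5 2 3]
Position 2: card 1.

Answer: 1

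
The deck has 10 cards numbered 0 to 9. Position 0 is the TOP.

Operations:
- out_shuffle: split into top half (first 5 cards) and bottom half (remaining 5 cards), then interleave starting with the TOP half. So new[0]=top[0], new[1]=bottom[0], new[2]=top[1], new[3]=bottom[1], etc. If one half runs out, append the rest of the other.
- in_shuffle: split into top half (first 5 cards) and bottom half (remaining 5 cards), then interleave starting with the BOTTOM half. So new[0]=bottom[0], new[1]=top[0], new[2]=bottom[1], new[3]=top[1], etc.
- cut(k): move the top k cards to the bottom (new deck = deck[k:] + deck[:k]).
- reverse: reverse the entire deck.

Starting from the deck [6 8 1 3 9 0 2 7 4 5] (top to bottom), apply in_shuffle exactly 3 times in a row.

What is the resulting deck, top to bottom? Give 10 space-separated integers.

After op 1 (in_shuffle): [0 6 2 8 7 1 4 3 5 9]
After op 2 (in_shuffle): [1 0 4 6 3 2 5 8 9 7]
After op 3 (in_shuffle): [2 1 5 0 8 4 9 6 7 3]

Answer: 2 1 5 0 8 4 9 6 7 3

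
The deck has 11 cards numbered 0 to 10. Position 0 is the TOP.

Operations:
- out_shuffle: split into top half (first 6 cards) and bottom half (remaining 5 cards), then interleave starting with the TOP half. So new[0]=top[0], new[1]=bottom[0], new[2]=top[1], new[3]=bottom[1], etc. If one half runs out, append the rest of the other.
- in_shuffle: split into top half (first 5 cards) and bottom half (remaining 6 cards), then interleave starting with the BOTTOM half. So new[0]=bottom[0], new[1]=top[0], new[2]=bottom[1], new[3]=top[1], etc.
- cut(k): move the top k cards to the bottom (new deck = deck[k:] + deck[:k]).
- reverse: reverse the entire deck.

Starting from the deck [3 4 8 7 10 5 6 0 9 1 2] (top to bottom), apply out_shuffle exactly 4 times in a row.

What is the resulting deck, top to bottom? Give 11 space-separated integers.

After op 1 (out_shuffle): [3 6 4 0 8 9 7 1 10 2 5]
After op 2 (out_shuffle): [3 7 6 1 4 10 0 2 8 5 9]
After op 3 (out_shuffle): [3 0 7 2 6 8 1 5 4 9 10]
After op 4 (out_shuffle): [3 1 0 5 7 4 2 9 6 10 8]

Answer: 3 1 0 5 7 4 2 9 6 10 8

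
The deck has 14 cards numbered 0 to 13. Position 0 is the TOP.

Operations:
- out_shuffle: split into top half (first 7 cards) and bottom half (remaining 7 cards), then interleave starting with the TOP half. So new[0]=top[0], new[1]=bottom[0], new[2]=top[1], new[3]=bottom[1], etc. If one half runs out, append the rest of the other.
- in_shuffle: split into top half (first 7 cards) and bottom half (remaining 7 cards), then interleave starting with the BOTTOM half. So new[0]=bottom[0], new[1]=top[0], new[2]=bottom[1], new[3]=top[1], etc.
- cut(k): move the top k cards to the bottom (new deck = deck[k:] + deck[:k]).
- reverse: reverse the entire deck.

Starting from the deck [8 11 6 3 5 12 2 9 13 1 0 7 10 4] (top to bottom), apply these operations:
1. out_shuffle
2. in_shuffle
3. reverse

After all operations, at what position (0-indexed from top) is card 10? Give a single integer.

After op 1 (out_shuffle): [8 9 11 13 6 1 3 0 5 7 12 10 2 4]
After op 2 (in_shuffle): [0 8 5 9 7 11 12 13 10 6 2 1 4 3]
After op 3 (reverse): [3 4 1 2 6 10 13 12 11 7 9 5 8 0]
Card 10 is at position 5.

Answer: 5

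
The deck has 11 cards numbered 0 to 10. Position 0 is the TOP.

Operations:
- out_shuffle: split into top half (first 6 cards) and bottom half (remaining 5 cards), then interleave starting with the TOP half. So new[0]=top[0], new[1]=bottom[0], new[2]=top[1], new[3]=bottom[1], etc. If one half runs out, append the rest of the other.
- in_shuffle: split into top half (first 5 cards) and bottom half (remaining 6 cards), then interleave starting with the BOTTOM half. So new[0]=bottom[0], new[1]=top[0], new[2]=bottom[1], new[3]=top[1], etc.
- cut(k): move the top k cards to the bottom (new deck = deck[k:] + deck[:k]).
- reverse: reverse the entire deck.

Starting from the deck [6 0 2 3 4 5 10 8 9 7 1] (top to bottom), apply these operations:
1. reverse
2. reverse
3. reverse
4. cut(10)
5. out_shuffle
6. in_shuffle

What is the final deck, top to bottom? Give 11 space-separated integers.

After op 1 (reverse): [1 7 9 8 10 5 4 3 2 0 6]
After op 2 (reverse): [6 0 2 3 4 5 10 8 9 7 1]
After op 3 (reverse): [1 7 9 8 10 5 4 3 2 0 6]
After op 4 (cut(10)): [6 1 7 9 8 10 5 4 3 2 0]
After op 5 (out_shuffle): [6 5 1 4 7 3 9 2 8 0 10]
After op 6 (in_shuffle): [3 6 9 5 2 1 8 4 0 7 10]

Answer: 3 6 9 5 2 1 8 4 0 7 10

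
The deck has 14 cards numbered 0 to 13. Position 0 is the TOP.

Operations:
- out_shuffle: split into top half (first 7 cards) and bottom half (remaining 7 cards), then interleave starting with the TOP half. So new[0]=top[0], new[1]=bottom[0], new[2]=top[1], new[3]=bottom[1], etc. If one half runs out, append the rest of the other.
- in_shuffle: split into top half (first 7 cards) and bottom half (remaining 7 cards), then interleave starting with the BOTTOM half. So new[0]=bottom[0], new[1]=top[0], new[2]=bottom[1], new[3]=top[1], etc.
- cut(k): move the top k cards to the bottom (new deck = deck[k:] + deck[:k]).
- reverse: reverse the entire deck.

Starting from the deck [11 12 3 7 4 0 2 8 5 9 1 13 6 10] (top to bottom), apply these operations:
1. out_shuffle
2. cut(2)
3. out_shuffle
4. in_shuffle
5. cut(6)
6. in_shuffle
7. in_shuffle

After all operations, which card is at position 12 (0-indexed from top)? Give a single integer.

After op 1 (out_shuffle): [11 8 12 5 3 9 7 1 4 13 0 6 2 10]
After op 2 (cut(2)): [12 5 3 9 7 1 4 13 0 6 2 10 11 8]
After op 3 (out_shuffle): [12 13 5 0 3 6 9 2 7 10 1 11 4 8]
After op 4 (in_shuffle): [2 12 7 13 10 5 1 0 11 3 4 6 8 9]
After op 5 (cut(6)): [1 0 11 3 4 6 8 9 2 12 7 13 10 5]
After op 6 (in_shuffle): [9 1 2 0 12 11 7 3 13 4 10 6 5 8]
After op 7 (in_shuffle): [3 9 13 1 4 2 10 0 6 12 5 11 8 7]
Position 12: card 8.

Answer: 8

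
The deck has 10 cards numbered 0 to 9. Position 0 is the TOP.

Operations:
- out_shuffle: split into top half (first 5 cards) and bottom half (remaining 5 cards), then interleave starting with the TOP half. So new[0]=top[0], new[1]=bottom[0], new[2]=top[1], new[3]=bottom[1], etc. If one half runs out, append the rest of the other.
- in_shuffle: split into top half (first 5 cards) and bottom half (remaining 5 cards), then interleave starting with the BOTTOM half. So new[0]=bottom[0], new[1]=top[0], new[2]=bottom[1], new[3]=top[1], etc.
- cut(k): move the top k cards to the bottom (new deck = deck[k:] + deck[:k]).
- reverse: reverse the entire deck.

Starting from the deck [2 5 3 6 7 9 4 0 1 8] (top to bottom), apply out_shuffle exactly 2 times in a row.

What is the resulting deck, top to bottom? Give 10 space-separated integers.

After op 1 (out_shuffle): [2 9 5 4 3 0 6 1 7 8]
After op 2 (out_shuffle): [2 0 9 6 5 1 4 7 3 8]

Answer: 2 0 9 6 5 1 4 7 3 8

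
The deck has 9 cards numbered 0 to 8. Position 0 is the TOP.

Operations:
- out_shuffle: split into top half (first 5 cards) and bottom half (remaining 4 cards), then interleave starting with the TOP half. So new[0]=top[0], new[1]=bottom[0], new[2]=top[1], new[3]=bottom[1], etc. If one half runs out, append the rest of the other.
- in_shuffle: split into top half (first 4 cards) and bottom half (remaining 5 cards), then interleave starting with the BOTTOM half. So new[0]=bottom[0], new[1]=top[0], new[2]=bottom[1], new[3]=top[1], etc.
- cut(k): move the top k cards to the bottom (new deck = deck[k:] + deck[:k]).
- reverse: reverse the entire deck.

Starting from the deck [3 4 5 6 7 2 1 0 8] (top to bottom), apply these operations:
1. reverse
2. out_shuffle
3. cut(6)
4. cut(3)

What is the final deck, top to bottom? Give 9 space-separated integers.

After op 1 (reverse): [8 0 1 2 7 6 5 4 3]
After op 2 (out_shuffle): [8 6 0 5 1 4 2 3 7]
After op 3 (cut(6)): [2 3 7 8 6 0 5 1 4]
After op 4 (cut(3)): [8 6 0 5 1 4 2 3 7]

Answer: 8 6 0 5 1 4 2 3 7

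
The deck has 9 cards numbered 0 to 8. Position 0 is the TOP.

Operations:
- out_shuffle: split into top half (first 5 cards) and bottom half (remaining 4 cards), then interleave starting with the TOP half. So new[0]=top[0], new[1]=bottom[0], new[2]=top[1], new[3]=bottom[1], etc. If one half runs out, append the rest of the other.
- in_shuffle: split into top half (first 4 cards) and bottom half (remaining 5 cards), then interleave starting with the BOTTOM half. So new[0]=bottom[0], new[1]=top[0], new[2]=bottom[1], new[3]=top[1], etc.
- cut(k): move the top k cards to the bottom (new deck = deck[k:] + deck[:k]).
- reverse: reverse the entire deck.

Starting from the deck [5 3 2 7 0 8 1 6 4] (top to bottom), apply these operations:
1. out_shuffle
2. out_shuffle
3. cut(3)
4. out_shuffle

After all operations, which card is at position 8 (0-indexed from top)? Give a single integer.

After op 1 (out_shuffle): [5 8 3 1 2 6 7 4 0]
After op 2 (out_shuffle): [5 6 8 7 3 4 1 0 2]
After op 3 (cut(3)): [7 3 4 1 0 2 5 6 8]
After op 4 (out_shuffle): [7 2 3 5 4 6 1 8 0]
Position 8: card 0.

Answer: 0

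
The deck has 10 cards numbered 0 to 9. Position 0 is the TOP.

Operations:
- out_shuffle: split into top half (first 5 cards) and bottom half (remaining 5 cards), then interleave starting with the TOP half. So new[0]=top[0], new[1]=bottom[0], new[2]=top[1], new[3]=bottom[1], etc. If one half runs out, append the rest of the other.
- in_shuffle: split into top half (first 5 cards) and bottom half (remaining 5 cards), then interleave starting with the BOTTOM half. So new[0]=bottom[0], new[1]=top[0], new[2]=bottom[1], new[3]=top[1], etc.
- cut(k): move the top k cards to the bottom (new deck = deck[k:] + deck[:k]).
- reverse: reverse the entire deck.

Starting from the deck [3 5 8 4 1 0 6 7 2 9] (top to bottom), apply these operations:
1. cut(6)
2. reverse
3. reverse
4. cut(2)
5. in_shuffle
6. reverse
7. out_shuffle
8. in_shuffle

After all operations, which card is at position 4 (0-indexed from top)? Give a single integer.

Answer: 2

Derivation:
After op 1 (cut(6)): [6 7 2 9 3 5 8 4 1 0]
After op 2 (reverse): [0 1 4 8 5 3 9 2 7 6]
After op 3 (reverse): [6 7 2 9 3 5 8 4 1 0]
After op 4 (cut(2)): [2 9 3 5 8 4 1 0 6 7]
After op 5 (in_shuffle): [4 2 1 9 0 3 6 5 7 8]
After op 6 (reverse): [8 7 5 6 3 0 9 1 2 4]
After op 7 (out_shuffle): [8 0 7 9 5 1 6 2 3 4]
After op 8 (in_shuffle): [1 8 6 0 2 7 3 9 4 5]
Position 4: card 2.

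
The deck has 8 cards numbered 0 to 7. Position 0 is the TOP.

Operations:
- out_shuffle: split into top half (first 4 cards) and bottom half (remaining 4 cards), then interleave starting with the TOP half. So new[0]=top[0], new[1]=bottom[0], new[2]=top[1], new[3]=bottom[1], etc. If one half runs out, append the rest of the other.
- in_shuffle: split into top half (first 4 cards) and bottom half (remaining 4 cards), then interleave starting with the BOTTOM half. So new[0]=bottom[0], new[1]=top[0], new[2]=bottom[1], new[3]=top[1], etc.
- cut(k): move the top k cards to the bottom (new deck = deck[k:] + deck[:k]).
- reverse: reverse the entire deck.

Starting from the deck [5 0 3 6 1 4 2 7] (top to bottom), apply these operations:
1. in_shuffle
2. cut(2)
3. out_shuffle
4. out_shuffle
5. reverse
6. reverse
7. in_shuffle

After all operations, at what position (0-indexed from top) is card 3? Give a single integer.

Answer: 2

Derivation:
After op 1 (in_shuffle): [1 5 4 0 2 3 7 6]
After op 2 (cut(2)): [4 0 2 3 7 6 1 5]
After op 3 (out_shuffle): [4 7 0 6 2 1 3 5]
After op 4 (out_shuffle): [4 2 7 1 0 3 6 5]
After op 5 (reverse): [5 6 3 0 1 7 2 4]
After op 6 (reverse): [4 2 7 1 0 3 6 5]
After op 7 (in_shuffle): [0 4 3 2 6 7 5 1]
Card 3 is at position 2.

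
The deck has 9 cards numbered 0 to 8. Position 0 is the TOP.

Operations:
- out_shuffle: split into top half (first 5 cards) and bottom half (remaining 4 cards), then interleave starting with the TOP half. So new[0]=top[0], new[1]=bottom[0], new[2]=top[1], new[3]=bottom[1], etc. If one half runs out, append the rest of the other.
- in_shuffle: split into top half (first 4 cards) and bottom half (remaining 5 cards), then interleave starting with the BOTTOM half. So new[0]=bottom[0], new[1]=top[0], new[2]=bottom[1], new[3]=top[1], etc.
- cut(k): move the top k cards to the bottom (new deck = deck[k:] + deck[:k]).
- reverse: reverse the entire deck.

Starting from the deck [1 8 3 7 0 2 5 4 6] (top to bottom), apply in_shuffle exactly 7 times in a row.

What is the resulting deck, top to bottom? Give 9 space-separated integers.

After op 1 (in_shuffle): [0 1 2 8 5 3 4 7 6]
After op 2 (in_shuffle): [5 0 3 1 4 2 7 8 6]
After op 3 (in_shuffle): [4 5 2 0 7 3 8 1 6]
After op 4 (in_shuffle): [7 4 3 5 8 2 1 0 6]
After op 5 (in_shuffle): [8 7 2 4 1 3 0 5 6]
After op 6 (in_shuffle): [1 8 3 7 0 2 5 4 6]
After op 7 (in_shuffle): [0 1 2 8 5 3 4 7 6]

Answer: 0 1 2 8 5 3 4 7 6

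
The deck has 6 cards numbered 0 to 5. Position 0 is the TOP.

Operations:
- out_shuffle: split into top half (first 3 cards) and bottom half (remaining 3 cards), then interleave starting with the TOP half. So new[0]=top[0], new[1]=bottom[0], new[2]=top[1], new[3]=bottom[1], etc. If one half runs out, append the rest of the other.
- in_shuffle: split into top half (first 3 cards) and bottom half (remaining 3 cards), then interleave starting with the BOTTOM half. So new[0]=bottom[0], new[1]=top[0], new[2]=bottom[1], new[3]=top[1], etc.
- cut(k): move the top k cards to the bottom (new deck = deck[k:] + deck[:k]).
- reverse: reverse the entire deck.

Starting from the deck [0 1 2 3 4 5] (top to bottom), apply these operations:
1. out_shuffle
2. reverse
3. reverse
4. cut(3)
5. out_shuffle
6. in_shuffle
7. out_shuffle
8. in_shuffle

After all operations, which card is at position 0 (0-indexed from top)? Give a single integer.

After op 1 (out_shuffle): [0 3 1 4 2 5]
After op 2 (reverse): [5 2 4 1 3 0]
After op 3 (reverse): [0 3 1 4 2 5]
After op 4 (cut(3)): [4 2 5 0 3 1]
After op 5 (out_shuffle): [4 0 2 3 5 1]
After op 6 (in_shuffle): [3 4 5 0 1 2]
After op 7 (out_shuffle): [3 0 4 1 5 2]
After op 8 (in_shuffle): [1 3 5 0 2 4]
Position 0: card 1.

Answer: 1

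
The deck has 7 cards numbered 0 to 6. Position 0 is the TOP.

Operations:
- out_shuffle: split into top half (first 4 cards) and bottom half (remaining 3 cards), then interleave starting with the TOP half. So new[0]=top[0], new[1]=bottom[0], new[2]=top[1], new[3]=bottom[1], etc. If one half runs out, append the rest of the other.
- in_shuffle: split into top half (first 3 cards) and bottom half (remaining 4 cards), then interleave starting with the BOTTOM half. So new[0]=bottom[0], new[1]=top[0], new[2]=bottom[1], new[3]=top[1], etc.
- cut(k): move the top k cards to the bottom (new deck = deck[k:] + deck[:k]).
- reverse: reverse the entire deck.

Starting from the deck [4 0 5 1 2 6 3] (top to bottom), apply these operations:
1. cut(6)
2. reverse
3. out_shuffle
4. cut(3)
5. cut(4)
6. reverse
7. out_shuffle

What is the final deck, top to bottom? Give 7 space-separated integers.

Answer: 5 2 3 0 1 6 4

Derivation:
After op 1 (cut(6)): [3 4 0 5 1 2 6]
After op 2 (reverse): [6 2 1 5 0 4 3]
After op 3 (out_shuffle): [6 0 2 4 1 3 5]
After op 4 (cut(3)): [4 1 3 5 6 0 2]
After op 5 (cut(4)): [6 0 2 4 1 3 5]
After op 6 (reverse): [5 3 1 4 2 0 6]
After op 7 (out_shuffle): [5 2 3 0 1 6 4]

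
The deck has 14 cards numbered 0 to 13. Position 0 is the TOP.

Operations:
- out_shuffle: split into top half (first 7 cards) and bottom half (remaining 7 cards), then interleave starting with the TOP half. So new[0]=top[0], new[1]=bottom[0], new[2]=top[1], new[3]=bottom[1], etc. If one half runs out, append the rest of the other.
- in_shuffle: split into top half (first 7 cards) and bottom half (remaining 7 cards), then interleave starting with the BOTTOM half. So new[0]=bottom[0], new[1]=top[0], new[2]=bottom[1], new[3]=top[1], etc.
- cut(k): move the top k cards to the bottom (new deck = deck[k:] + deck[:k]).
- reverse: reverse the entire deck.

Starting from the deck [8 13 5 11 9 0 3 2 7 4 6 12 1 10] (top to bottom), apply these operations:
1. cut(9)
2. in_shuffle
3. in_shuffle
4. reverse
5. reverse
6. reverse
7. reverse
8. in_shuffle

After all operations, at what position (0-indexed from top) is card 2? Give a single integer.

Answer: 13

Derivation:
After op 1 (cut(9)): [4 6 12 1 10 8 13 5 11 9 0 3 2 7]
After op 2 (in_shuffle): [5 4 11 6 9 12 0 1 3 10 2 8 7 13]
After op 3 (in_shuffle): [1 5 3 4 10 11 2 6 8 9 7 12 13 0]
After op 4 (reverse): [0 13 12 7 9 8 6 2 11 10 4 3 5 1]
After op 5 (reverse): [1 5 3 4 10 11 2 6 8 9 7 12 13 0]
After op 6 (reverse): [0 13 12 7 9 8 6 2 11 10 4 3 5 1]
After op 7 (reverse): [1 5 3 4 10 11 2 6 8 9 7 12 13 0]
After op 8 (in_shuffle): [6 1 8 5 9 3 7 4 12 10 13 11 0 2]
Card 2 is at position 13.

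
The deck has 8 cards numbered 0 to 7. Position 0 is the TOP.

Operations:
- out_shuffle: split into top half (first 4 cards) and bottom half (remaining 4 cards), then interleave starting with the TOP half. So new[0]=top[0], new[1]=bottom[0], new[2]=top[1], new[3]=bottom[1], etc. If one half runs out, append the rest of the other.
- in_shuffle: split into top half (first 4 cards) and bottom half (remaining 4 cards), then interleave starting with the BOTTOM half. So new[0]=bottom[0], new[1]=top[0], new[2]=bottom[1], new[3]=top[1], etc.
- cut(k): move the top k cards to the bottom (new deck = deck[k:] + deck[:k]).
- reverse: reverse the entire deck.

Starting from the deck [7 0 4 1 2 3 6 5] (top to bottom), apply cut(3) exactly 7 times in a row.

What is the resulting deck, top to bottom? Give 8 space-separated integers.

Answer: 3 6 5 7 0 4 1 2

Derivation:
After op 1 (cut(3)): [1 2 3 6 5 7 0 4]
After op 2 (cut(3)): [6 5 7 0 4 1 2 3]
After op 3 (cut(3)): [0 4 1 2 3 6 5 7]
After op 4 (cut(3)): [2 3 6 5 7 0 4 1]
After op 5 (cut(3)): [5 7 0 4 1 2 3 6]
After op 6 (cut(3)): [4 1 2 3 6 5 7 0]
After op 7 (cut(3)): [3 6 5 7 0 4 1 2]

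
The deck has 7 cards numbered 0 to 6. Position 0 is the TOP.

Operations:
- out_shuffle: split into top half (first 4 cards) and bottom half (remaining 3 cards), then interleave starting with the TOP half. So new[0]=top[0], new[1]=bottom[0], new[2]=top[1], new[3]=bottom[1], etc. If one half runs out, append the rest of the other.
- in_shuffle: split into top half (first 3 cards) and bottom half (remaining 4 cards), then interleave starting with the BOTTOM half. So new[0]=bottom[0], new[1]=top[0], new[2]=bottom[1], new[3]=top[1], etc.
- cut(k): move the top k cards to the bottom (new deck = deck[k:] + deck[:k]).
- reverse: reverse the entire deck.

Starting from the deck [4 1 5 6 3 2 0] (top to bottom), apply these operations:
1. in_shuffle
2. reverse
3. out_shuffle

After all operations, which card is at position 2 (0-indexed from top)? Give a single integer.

After op 1 (in_shuffle): [6 4 3 1 2 5 0]
After op 2 (reverse): [0 5 2 1 3 4 6]
After op 3 (out_shuffle): [0 3 5 4 2 6 1]
Position 2: card 5.

Answer: 5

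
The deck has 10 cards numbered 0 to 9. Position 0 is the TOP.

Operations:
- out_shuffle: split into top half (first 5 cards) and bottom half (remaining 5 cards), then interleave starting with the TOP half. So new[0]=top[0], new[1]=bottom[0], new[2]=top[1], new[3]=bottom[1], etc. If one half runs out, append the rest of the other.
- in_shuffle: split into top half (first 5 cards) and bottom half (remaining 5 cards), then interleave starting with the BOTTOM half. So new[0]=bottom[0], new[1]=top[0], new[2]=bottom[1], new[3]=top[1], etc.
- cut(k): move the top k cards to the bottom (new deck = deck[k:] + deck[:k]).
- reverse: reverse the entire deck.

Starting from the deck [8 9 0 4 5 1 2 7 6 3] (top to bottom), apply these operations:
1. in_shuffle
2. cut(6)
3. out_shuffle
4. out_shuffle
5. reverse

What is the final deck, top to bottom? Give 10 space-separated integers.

Answer: 0 3 1 2 7 4 5 8 9 6

Derivation:
After op 1 (in_shuffle): [1 8 2 9 7 0 6 4 3 5]
After op 2 (cut(6)): [6 4 3 5 1 8 2 9 7 0]
After op 3 (out_shuffle): [6 8 4 2 3 9 5 7 1 0]
After op 4 (out_shuffle): [6 9 8 5 4 7 2 1 3 0]
After op 5 (reverse): [0 3 1 2 7 4 5 8 9 6]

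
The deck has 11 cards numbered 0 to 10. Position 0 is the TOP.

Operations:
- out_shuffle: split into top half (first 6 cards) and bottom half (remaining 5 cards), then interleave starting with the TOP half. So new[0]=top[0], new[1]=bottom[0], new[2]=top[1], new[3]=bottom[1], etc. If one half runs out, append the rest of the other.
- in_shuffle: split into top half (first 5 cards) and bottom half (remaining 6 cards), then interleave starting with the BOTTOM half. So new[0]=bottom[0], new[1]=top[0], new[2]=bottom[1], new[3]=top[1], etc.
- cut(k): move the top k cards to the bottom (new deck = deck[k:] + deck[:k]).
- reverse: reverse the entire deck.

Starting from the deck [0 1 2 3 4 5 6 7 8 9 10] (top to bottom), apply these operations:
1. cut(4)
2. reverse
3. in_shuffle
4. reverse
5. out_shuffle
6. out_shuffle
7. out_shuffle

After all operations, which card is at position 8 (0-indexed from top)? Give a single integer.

After op 1 (cut(4)): [4 5 6 7 8 9 10 0 1 2 3]
After op 2 (reverse): [3 2 1 0 10 9 8 7 6 5 4]
After op 3 (in_shuffle): [9 3 8 2 7 1 6 0 5 10 4]
After op 4 (reverse): [4 10 5 0 6 1 7 2 8 3 9]
After op 5 (out_shuffle): [4 7 10 2 5 8 0 3 6 9 1]
After op 6 (out_shuffle): [4 0 7 3 10 6 2 9 5 1 8]
After op 7 (out_shuffle): [4 2 0 9 7 5 3 1 10 8 6]
Position 8: card 10.

Answer: 10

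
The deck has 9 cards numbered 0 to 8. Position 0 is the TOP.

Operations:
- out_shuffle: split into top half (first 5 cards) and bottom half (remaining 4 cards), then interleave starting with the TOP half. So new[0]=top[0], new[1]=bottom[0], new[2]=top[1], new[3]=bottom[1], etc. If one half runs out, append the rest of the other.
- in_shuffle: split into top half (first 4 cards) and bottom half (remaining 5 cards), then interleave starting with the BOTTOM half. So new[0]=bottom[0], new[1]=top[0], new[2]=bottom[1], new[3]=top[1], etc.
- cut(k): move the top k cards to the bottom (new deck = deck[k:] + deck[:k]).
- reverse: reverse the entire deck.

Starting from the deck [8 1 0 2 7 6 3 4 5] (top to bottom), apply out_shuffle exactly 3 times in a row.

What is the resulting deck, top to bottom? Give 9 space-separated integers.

Answer: 8 5 4 3 6 7 2 0 1

Derivation:
After op 1 (out_shuffle): [8 6 1 3 0 4 2 5 7]
After op 2 (out_shuffle): [8 4 6 2 1 5 3 7 0]
After op 3 (out_shuffle): [8 5 4 3 6 7 2 0 1]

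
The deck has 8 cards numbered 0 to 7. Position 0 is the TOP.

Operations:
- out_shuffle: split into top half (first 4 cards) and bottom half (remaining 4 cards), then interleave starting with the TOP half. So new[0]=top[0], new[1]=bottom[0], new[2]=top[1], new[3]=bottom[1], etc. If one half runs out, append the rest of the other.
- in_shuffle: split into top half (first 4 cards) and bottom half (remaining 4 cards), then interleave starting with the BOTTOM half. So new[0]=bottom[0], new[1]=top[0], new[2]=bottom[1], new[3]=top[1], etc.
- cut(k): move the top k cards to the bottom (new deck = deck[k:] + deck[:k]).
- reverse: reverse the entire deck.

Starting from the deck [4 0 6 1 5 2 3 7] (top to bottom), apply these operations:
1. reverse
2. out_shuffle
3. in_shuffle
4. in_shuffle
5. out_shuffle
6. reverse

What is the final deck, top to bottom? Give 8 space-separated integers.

After op 1 (reverse): [7 3 2 5 1 6 0 4]
After op 2 (out_shuffle): [7 1 3 6 2 0 5 4]
After op 3 (in_shuffle): [2 7 0 1 5 3 4 6]
After op 4 (in_shuffle): [5 2 3 7 4 0 6 1]
After op 5 (out_shuffle): [5 4 2 0 3 6 7 1]
After op 6 (reverse): [1 7 6 3 0 2 4 5]

Answer: 1 7 6 3 0 2 4 5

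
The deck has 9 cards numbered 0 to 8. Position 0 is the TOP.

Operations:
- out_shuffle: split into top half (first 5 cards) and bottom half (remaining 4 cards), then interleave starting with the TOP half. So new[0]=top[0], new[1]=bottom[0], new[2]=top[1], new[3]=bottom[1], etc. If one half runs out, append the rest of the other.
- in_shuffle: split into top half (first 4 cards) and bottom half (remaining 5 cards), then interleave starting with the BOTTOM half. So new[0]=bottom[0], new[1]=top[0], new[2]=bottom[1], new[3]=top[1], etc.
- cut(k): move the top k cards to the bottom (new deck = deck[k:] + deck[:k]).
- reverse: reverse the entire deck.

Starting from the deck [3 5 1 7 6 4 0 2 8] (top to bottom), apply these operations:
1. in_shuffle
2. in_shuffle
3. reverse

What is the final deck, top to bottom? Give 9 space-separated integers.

After op 1 (in_shuffle): [6 3 4 5 0 1 2 7 8]
After op 2 (in_shuffle): [0 6 1 3 2 4 7 5 8]
After op 3 (reverse): [8 5 7 4 2 3 1 6 0]

Answer: 8 5 7 4 2 3 1 6 0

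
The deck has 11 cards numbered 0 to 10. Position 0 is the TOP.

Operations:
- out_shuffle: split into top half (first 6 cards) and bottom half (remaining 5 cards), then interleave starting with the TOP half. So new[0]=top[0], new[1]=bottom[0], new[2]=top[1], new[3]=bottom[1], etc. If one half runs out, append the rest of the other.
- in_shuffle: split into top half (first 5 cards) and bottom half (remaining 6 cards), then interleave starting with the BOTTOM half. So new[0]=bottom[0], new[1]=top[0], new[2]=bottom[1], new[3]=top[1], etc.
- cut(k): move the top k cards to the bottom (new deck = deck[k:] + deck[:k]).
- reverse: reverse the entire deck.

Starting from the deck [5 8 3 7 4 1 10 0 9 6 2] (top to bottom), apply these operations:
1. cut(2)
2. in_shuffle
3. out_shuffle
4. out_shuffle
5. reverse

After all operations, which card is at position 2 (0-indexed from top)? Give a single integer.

Answer: 9

Derivation:
After op 1 (cut(2)): [3 7 4 1 10 0 9 6 2 5 8]
After op 2 (in_shuffle): [0 3 9 7 6 4 2 1 5 10 8]
After op 3 (out_shuffle): [0 2 3 1 9 5 7 10 6 8 4]
After op 4 (out_shuffle): [0 7 2 10 3 6 1 8 9 4 5]
After op 5 (reverse): [5 4 9 8 1 6 3 10 2 7 0]
Position 2: card 9.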